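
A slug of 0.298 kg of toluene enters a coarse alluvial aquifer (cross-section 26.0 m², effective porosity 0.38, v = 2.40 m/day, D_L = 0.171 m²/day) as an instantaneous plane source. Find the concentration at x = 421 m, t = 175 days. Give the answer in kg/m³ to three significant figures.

For an instantaneous plane source, C(x,t) = M/(n_e·A·√(4πDt)) · exp(−(x−vt)²/(4Dt)), with n_e·A the pore (flow) area.
Plume center vt = 2.40 × 175 = 420 m, so the well at 421 m is 1 m downgradient of the peak.
√(4πDt) = 19.39 m, giving peak height M/(n_e·A·√(4πDt)) = 0.298/(0.38 × 26.0 × 19.39) = 0.001556 kg/m³.
(x−vt)²/(4Dt) = (1)²/(4 × 0.171 × 175) = 0.008354; exp(−0.008354) = 0.9917.
C = 0.001556 × 0.9917 = 0.00154 kg/m³.

0.00154 kg/m³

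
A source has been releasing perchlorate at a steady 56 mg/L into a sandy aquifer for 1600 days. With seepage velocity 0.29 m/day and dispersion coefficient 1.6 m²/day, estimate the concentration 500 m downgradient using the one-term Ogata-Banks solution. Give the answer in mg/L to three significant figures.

17.2 mg/L

For a continuous step input, C/C₀ ≈ ½·erfc((x−vt)/(2√(Dt))).
vt = 0.29 × 1600 = 464 m and 2√(Dt) = 2√(1.6 × 1600) = 101.2 m.
Argument (x−vt)/(2√(Dt)) = (500 − 464)/101.2 = 0.3557; ½·erfc(0.3557) = 0.3075.
C = 56 × 0.3075 = 17.2 mg/L.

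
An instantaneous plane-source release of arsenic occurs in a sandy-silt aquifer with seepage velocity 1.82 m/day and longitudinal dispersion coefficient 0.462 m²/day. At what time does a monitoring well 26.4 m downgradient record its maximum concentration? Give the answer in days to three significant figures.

For the 1D instantaneous-source solution, setting ∂C/∂t = 0 at fixed x gives v²t² + 2Dt − x² = 0, so t = (√(D² + v²x²) − D)/v².
√(D² + v²x²) = √(0.462² + 1.82² × 26.4²) = 48.05; v² = 3.3124.
t = (48.05 − 0.462)/3.3124 = 14.4 days (vs. the pure-advection estimate x/v = 14.5 d).

14.4 days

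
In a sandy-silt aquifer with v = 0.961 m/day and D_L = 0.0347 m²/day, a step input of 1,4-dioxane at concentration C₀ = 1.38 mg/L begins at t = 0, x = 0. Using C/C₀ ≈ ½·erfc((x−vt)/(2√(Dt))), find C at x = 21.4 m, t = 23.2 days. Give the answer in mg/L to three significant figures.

For a continuous step input, C/C₀ ≈ ½·erfc((x−vt)/(2√(Dt))).
vt = 0.961 × 23.2 = 22.2952 m and 2√(Dt) = 2√(0.0347 × 23.2) = 1.794 m.
Argument (x−vt)/(2√(Dt)) = (21.4 − 22.2952)/1.794 = -0.4990; ½·erfc(-0.4990) = 0.7598.
C = 1.38 × 0.7598 = 1.05 mg/L.

1.05 mg/L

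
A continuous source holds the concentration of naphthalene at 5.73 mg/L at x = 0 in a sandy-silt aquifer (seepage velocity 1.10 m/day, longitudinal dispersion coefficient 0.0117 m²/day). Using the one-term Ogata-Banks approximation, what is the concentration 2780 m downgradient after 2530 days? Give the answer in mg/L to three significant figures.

For a continuous step input, C/C₀ ≈ ½·erfc((x−vt)/(2√(Dt))).
vt = 1.10 × 2530 = 2783 m and 2√(Dt) = 2√(0.0117 × 2530) = 10.88 m.
Argument (x−vt)/(2√(Dt)) = (2780 − 2783)/10.88 = -0.2757; ½·erfc(-0.2757) = 0.6517.
C = 5.73 × 0.6517 = 3.73 mg/L.

3.73 mg/L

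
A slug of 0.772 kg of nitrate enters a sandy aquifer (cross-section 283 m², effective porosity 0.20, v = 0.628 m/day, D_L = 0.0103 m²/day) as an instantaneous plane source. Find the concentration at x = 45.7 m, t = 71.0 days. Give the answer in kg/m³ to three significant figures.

0.00295 kg/m³

For an instantaneous plane source, C(x,t) = M/(n_e·A·√(4πDt)) · exp(−(x−vt)²/(4Dt)), with n_e·A the pore (flow) area.
Plume center vt = 0.628 × 71.0 = 44.588 m, so the well at 45.7 m is 1.112 m downgradient of the peak.
√(4πDt) = 3.031 m, giving peak height M/(n_e·A·√(4πDt)) = 0.772/(0.20 × 283 × 3.031) = 0.004500 kg/m³.
(x−vt)²/(4Dt) = (1.112)²/(4 × 0.0103 × 71.0) = 0.4227; exp(−0.4227) = 0.6553.
C = 0.004500 × 0.6553 = 0.00295 kg/m³.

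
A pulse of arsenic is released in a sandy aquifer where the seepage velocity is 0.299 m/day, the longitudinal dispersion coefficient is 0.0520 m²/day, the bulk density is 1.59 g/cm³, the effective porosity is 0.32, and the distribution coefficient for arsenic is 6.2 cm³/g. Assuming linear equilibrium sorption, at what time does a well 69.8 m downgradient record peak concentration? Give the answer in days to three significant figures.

7410 days

Retardation factor R = 1 + ρ_b·K_d/n = 1 + 1.59 × 6.2/0.32 = 31.81.
Sorption retards both mechanisms: v_R = v/R = 0.009400 m/day, D_R = D/R = 0.001635 m²/day.
Peak time from v_R²t² + 2D_R t − x² = 0: t = (√(D_R² + v_R²x²) − D_R)/v_R².
√(D_R² + v_R²x²) = √(0.001635² + 0.009400² × 69.8²) = 0.6561; v_R² = 8.836e-05.
t = (0.6561 − 0.001635)/8.836e-05 = 7410 days.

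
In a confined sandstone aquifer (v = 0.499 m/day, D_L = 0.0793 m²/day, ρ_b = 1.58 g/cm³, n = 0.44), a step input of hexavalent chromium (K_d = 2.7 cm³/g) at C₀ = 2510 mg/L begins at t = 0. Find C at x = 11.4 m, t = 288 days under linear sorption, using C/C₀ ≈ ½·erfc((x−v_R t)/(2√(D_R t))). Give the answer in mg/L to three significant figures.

2100 mg/L

Retardation factor R = 1 + ρ_b·K_d/n = 1 + 1.58 × 2.7/0.44 = 10.70.
Sorption retards both mechanisms: v_R = v/R = 0.04664 m/day, D_R = D/R = 0.007411 m²/day.
v_R·t = 0.04664 × 288 = 13.43232 m; 2√(D_R t) = 2.922 m; argument = (11.4 − 13.43232)/2.922 = -0.6955.
C = C₀ × ½·erfc(-0.6955) = 2510 × 0.8373 = 2100 mg/L.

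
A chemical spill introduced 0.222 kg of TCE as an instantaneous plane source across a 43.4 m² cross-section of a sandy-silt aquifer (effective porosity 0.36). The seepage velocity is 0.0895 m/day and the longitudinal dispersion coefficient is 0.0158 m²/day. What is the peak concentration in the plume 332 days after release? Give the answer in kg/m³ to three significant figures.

0.00175 kg/m³

The peak of an instantaneous 1D plume sits at x = vt; there the Gaussian factor is 1 and C_max = M/(n_e·A·√(4πDt)), where n_e·A is the pore area the mass is dissolved in.
√(4πDt) = √(4π × 0.0158 × 332) = 8.119 m, so C_max = 0.222/(0.36 × 43.4 × 8.119) = 0.00175 kg/m³.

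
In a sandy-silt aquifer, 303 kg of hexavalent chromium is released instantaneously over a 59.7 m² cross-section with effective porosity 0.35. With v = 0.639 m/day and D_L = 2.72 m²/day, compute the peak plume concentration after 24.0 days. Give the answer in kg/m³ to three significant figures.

0.506 kg/m³

The peak of an instantaneous 1D plume sits at x = vt; there the Gaussian factor is 1 and C_max = M/(n_e·A·√(4πDt)), where n_e·A is the pore area the mass is dissolved in.
√(4πDt) = √(4π × 2.72 × 24.0) = 28.64 m, so C_max = 303/(0.35 × 59.7 × 28.64) = 0.506 kg/m³.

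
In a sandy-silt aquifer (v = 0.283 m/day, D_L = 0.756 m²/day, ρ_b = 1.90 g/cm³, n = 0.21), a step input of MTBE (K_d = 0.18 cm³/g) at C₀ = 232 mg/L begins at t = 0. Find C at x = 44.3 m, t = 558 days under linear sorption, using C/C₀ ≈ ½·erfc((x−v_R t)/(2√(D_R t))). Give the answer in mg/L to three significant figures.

Retardation factor R = 1 + ρ_b·K_d/n = 1 + 1.90 × 0.18/0.21 = 2.629.
Sorption retards both mechanisms: v_R = v/R = 0.1076 m/day, D_R = D/R = 0.2876 m²/day.
v_R·t = 0.1076 × 558 = 60.0408 m; 2√(D_R t) = 25.34 m; argument = (44.3 − 60.0408)/25.34 = -0.6212.
C = C₀ × ½·erfc(-0.6212) = 232 × 0.8102 = 188 mg/L.

188 mg/L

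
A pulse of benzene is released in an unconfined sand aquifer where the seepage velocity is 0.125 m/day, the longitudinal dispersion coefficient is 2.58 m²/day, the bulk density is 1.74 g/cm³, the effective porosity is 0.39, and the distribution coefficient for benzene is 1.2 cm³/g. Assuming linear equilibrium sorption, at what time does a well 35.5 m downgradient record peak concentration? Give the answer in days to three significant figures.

1040 days

Retardation factor R = 1 + ρ_b·K_d/n = 1 + 1.74 × 1.2/0.39 = 6.354.
Sorption retards both mechanisms: v_R = v/R = 0.01967 m/day, D_R = D/R = 0.4060 m²/day.
Peak time from v_R²t² + 2D_R t − x² = 0: t = (√(D_R² + v_R²x²) − D_R)/v_R².
√(D_R² + v_R²x²) = √(0.4060² + 0.01967² × 35.5²) = 0.8077; v_R² = 0.0003869.
t = (0.8077 − 0.4060)/0.0003869 = 1040 days.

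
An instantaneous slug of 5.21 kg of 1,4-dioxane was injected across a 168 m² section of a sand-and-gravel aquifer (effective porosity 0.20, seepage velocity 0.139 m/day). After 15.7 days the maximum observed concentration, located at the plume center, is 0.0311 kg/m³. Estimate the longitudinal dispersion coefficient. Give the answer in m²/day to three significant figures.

At the plume center C_max = M/(n_e·A·√(4πDt)), so D = M²/(4πt·(n_e·A·C_max)²).
n_e·A·C_max = 0.20 × 168 × 0.0311 = 1.045 kg/m.
D = 5.21²/(4π × 15.7 × 1.045²) = 0.126 m²/day.

0.126 m²/day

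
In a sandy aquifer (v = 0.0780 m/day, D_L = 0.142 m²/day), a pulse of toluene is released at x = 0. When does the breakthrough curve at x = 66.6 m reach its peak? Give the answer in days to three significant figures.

For the 1D instantaneous-source solution, setting ∂C/∂t = 0 at fixed x gives v²t² + 2Dt − x² = 0, so t = (√(D² + v²x²) − D)/v².
√(D² + v²x²) = √(0.142² + 0.0780² × 66.6²) = 5.197; v² = 0.006084.
t = (5.197 − 0.142)/0.006084 = 831 days (vs. the pure-advection estimate x/v = 854 d).

831 days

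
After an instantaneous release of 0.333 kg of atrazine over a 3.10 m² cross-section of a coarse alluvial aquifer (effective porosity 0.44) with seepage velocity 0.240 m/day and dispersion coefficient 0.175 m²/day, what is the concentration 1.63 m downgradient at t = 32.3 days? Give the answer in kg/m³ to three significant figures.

For an instantaneous plane source, C(x,t) = M/(n_e·A·√(4πDt)) · exp(−(x−vt)²/(4Dt)), with n_e·A the pore (flow) area.
Plume center vt = 0.240 × 32.3 = 7.752 m, so the well at 1.63 m is 6.122 m upgradient of the peak.
√(4πDt) = 8.428 m, giving peak height M/(n_e·A·√(4πDt)) = 0.333/(0.44 × 3.10 × 8.428) = 0.02897 kg/m³.
(x−vt)²/(4Dt) = (-6.122)²/(4 × 0.175 × 32.3) = 1.658; exp(−1.658) = 0.1905.
C = 0.02897 × 0.1905 = 0.00552 kg/m³.

0.00552 kg/m³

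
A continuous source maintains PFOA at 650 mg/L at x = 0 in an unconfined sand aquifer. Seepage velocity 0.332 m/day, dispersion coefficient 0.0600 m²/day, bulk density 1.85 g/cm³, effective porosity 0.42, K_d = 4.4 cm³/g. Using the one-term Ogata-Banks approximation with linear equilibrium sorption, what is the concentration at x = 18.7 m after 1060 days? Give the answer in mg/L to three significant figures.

Retardation factor R = 1 + ρ_b·K_d/n = 1 + 1.85 × 4.4/0.42 = 20.38.
Sorption retards both mechanisms: v_R = v/R = 0.01629 m/day, D_R = D/R = 0.002944 m²/day.
v_R·t = 0.01629 × 1060 = 17.2674 m; 2√(D_R t) = 3.533 m; argument = (18.7 − 17.2674)/3.533 = 0.4055.
C = C₀ × ½·erfc(0.4055) = 650 × 0.2832 = 184 mg/L.

184 mg/L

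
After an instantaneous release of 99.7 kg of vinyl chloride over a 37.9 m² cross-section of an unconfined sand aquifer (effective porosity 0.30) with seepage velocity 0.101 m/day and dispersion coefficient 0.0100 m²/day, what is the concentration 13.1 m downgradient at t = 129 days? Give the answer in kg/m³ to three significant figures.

2.18 kg/m³

For an instantaneous plane source, C(x,t) = M/(n_e·A·√(4πDt)) · exp(−(x−vt)²/(4Dt)), with n_e·A the pore (flow) area.
Plume center vt = 0.101 × 129 = 13.029 m, so the well at 13.1 m is 0.071 m downgradient of the peak.
√(4πDt) = 4.026 m, giving peak height M/(n_e·A·√(4πDt)) = 99.7/(0.30 × 37.9 × 4.026) = 2.178 kg/m³.
(x−vt)²/(4Dt) = (0.071)²/(4 × 0.0100 × 129) = 0.0009769; exp(−0.0009769) = 0.9990.
C = 2.178 × 0.9990 = 2.18 kg/m³.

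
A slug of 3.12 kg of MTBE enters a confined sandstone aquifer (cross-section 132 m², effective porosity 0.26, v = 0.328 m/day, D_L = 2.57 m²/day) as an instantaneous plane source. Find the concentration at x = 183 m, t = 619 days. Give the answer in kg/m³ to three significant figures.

0.000604 kg/m³

For an instantaneous plane source, C(x,t) = M/(n_e·A·√(4πDt)) · exp(−(x−vt)²/(4Dt)), with n_e·A the pore (flow) area.
Plume center vt = 0.328 × 619 = 203.032 m, so the well at 183 m is 20.032 m upgradient of the peak.
√(4πDt) = 141.4 m, giving peak height M/(n_e·A·√(4πDt)) = 3.12/(0.26 × 132 × 141.4) = 0.0006429 kg/m³.
(x−vt)²/(4Dt) = (-20.032)²/(4 × 2.57 × 619) = 0.06306; exp(−0.06306) = 0.9389.
C = 0.0006429 × 0.9389 = 0.000604 kg/m³.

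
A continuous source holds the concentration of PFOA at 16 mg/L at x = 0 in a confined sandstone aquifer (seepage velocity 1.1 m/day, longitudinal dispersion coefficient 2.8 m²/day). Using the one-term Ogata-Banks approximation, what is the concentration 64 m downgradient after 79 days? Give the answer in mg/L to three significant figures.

For a continuous step input, C/C₀ ≈ ½·erfc((x−vt)/(2√(Dt))).
vt = 1.1 × 79 = 86.9 m and 2√(Dt) = 2√(2.8 × 79) = 29.75 m.
Argument (x−vt)/(2√(Dt)) = (64 − 86.9)/29.75 = -0.7697; ½·erfc(-0.7697) = 0.8618.
C = 16 × 0.8618 = 13.8 mg/L.

13.8 mg/L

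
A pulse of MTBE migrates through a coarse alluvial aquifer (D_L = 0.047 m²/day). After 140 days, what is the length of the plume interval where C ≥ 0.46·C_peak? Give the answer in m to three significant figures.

9.04 m

The plume is Gaussian with σ = √(2Dt) = √(2 × 0.047 × 140) = 3.628 m.
C/C_peak = exp(−Δx²/(2σ²)) = 0.46 ⇒ Δx = σ·√(−2 ln 0.46) = 3.628 × 1.246 = 4.520 m.
Width = 2Δx = 9.04 m.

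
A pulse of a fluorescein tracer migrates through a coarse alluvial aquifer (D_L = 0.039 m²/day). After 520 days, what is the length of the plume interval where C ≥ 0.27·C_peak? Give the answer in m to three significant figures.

20.6 m

The plume is Gaussian with σ = √(2Dt) = √(2 × 0.039 × 520) = 6.369 m.
C/C_peak = exp(−Δx²/(2σ²)) = 0.27 ⇒ Δx = σ·√(−2 ln 0.27) = 6.369 × 1.618 = 10.31 m.
Width = 2Δx = 20.6 m.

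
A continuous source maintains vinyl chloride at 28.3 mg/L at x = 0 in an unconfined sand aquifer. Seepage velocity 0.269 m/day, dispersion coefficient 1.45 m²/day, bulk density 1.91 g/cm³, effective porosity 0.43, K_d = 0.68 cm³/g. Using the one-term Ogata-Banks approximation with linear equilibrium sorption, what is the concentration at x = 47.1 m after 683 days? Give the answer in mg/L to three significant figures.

13.4 mg/L

Retardation factor R = 1 + ρ_b·K_d/n = 1 + 1.91 × 0.68/0.43 = 4.020.
Sorption retards both mechanisms: v_R = v/R = 0.06692 m/day, D_R = D/R = 0.3607 m²/day.
v_R·t = 0.06692 × 683 = 45.70636 m; 2√(D_R t) = 31.39 m; argument = (47.1 − 45.70636)/31.39 = 0.04440.
C = C₀ × ½·erfc(0.04440) = 28.3 × 0.4750 = 13.4 mg/L.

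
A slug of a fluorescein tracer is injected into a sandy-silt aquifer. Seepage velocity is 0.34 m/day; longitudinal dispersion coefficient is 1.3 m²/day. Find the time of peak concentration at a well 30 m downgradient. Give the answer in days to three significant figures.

For the 1D instantaneous-source solution, setting ∂C/∂t = 0 at fixed x gives v²t² + 2Dt − x² = 0, so t = (√(D² + v²x²) − D)/v².
√(D² + v²x²) = √(1.3² + 0.34² × 30²) = 10.28; v² = 0.1156.
t = (10.28 − 1.3)/0.1156 = 77.7 days (vs. the pure-advection estimate x/v = 88.2 d).

77.7 days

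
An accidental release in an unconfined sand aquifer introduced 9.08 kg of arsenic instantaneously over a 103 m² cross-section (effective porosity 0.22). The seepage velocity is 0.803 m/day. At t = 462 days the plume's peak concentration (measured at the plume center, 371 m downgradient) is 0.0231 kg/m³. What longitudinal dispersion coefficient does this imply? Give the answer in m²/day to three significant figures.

0.0518 m²/day

At the plume center C_max = M/(n_e·A·√(4πDt)), so D = M²/(4πt·(n_e·A·C_max)²).
n_e·A·C_max = 0.22 × 103 × 0.0231 = 0.5234 kg/m.
D = 9.08²/(4π × 462 × 0.5234²) = 0.0518 m²/day.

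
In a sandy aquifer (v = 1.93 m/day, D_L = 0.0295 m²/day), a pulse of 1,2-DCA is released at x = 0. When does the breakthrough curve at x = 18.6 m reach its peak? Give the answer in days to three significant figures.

9.63 days

For the 1D instantaneous-source solution, setting ∂C/∂t = 0 at fixed x gives v²t² + 2Dt − x² = 0, so t = (√(D² + v²x²) − D)/v².
√(D² + v²x²) = √(0.0295² + 1.93² × 18.6²) = 35.90; v² = 3.7249.
t = (35.90 − 0.0295)/3.7249 = 9.63 days (vs. the pure-advection estimate x/v = 9.64 d).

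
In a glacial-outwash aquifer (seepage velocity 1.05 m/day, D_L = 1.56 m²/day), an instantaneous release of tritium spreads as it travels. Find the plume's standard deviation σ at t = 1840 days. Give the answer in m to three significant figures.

75.8 m

Dispersive spreading gives a Gaussian with σ² = 2Dt; advection only shifts the center.
σ = √(2 × 1.56 × 1840) = 75.8 m.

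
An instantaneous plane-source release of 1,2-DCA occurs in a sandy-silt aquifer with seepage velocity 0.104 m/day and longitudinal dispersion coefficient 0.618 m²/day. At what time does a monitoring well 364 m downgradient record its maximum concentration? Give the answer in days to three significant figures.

For the 1D instantaneous-source solution, setting ∂C/∂t = 0 at fixed x gives v²t² + 2Dt − x² = 0, so t = (√(D² + v²x²) − D)/v².
√(D² + v²x²) = √(0.618² + 0.104² × 364²) = 37.86; v² = 0.010816.
t = (37.86 − 0.618)/0.010816 = 3440 days (vs. the pure-advection estimate x/v = 3500 d).

3440 days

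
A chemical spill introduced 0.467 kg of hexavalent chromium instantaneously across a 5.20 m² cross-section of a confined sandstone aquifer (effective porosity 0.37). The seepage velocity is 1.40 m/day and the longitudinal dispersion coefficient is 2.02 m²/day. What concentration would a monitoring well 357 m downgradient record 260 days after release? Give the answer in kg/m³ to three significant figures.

0.00292 kg/m³

For an instantaneous plane source, C(x,t) = M/(n_e·A·√(4πDt)) · exp(−(x−vt)²/(4Dt)), with n_e·A the pore (flow) area.
Plume center vt = 1.40 × 260 = 364 m, so the well at 357 m is 7 m upgradient of the peak.
√(4πDt) = 81.24 m, giving peak height M/(n_e·A·√(4πDt)) = 0.467/(0.37 × 5.20 × 81.24) = 0.002988 kg/m³.
(x−vt)²/(4Dt) = (-7)²/(4 × 2.02 × 260) = 0.02332; exp(−0.02332) = 0.9769.
C = 0.002988 × 0.9769 = 0.00292 kg/m³.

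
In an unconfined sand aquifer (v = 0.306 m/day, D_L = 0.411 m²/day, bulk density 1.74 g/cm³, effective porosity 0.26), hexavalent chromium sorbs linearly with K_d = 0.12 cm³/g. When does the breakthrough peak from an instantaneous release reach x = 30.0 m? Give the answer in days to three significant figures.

169 days

Retardation factor R = 1 + ρ_b·K_d/n = 1 + 1.74 × 0.12/0.26 = 1.803.
Sorption retards both mechanisms: v_R = v/R = 0.1697 m/day, D_R = D/R = 0.2280 m²/day.
Peak time from v_R²t² + 2D_R t − x² = 0: t = (√(D_R² + v_R²x²) − D_R)/v_R².
√(D_R² + v_R²x²) = √(0.2280² + 0.1697² × 30.0²) = 5.096; v_R² = 0.02880.
t = (5.096 − 0.2280)/0.02880 = 169 days.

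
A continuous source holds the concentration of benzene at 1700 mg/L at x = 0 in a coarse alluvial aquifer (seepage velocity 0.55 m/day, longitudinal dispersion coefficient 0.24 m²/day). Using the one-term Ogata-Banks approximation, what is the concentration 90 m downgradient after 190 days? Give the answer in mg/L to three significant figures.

1590 mg/L

For a continuous step input, C/C₀ ≈ ½·erfc((x−vt)/(2√(Dt))).
vt = 0.55 × 190 = 104.5 m and 2√(Dt) = 2√(0.24 × 190) = 13.51 m.
Argument (x−vt)/(2√(Dt)) = (90 − 104.5)/13.51 = -1.073; ½·erfc(-1.073) = 0.9354.
C = 1700 × 0.9354 = 1590 mg/L.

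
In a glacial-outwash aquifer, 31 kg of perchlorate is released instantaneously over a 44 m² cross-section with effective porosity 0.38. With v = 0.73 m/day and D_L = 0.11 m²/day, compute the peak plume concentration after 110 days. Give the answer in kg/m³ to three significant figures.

0.150 kg/m³

The peak of an instantaneous 1D plume sits at x = vt; there the Gaussian factor is 1 and C_max = M/(n_e·A·√(4πDt)), where n_e·A is the pore area the mass is dissolved in.
√(4πDt) = √(4π × 0.11 × 110) = 12.33 m, so C_max = 31/(0.38 × 44 × 12.33) = 0.150 kg/m³.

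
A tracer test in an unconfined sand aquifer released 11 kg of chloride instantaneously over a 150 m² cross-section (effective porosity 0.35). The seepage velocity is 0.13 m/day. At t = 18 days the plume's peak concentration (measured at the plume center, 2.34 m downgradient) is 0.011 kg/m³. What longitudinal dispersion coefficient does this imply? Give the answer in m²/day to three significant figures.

1.60 m²/day

At the plume center C_max = M/(n_e·A·√(4πDt)), so D = M²/(4πt·(n_e·A·C_max)²).
n_e·A·C_max = 0.35 × 150 × 0.011 = 0.5775 kg/m.
D = 11²/(4π × 18 × 0.5775²) = 1.60 m²/day.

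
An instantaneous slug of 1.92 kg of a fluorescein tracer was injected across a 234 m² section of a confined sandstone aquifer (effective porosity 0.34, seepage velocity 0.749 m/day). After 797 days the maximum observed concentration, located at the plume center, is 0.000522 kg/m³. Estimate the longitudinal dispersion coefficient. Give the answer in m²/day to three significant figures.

0.213 m²/day

At the plume center C_max = M/(n_e·A·√(4πDt)), so D = M²/(4πt·(n_e·A·C_max)²).
n_e·A·C_max = 0.34 × 234 × 0.000522 = 0.04153 kg/m.
D = 1.92²/(4π × 797 × 0.04153²) = 0.213 m²/day.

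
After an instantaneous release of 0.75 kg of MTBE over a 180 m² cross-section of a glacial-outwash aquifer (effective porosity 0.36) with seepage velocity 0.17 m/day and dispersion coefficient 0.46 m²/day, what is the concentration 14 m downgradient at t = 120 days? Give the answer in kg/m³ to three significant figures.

For an instantaneous plane source, C(x,t) = M/(n_e·A·√(4πDt)) · exp(−(x−vt)²/(4Dt)), with n_e·A the pore (flow) area.
Plume center vt = 0.17 × 120 = 20.4 m, so the well at 14 m is 6.4 m upgradient of the peak.
√(4πDt) = 26.34 m, giving peak height M/(n_e·A·√(4πDt)) = 0.75/(0.36 × 180 × 26.34) = 0.0004394 kg/m³.
(x−vt)²/(4Dt) = (-6.4)²/(4 × 0.46 × 120) = 0.1855; exp(−0.1855) = 0.8307.
C = 0.0004394 × 0.8307 = 0.000365 kg/m³.

0.000365 kg/m³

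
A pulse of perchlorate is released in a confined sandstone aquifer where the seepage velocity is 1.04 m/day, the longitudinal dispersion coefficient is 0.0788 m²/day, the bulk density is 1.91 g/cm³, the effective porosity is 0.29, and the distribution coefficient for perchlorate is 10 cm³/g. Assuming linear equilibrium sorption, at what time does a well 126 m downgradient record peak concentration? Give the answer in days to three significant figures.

Retardation factor R = 1 + ρ_b·K_d/n = 1 + 1.91 × 10/0.29 = 66.86.
Sorption retards both mechanisms: v_R = v/R = 0.01555 m/day, D_R = D/R = 0.001179 m²/day.
Peak time from v_R²t² + 2D_R t − x² = 0: t = (√(D_R² + v_R²x²) − D_R)/v_R².
√(D_R² + v_R²x²) = √(0.001179² + 0.01555² × 126²) = 1.959; v_R² = 0.0002418.
t = (1.959 − 0.001179)/0.0002418 = 8100 days.

8100 days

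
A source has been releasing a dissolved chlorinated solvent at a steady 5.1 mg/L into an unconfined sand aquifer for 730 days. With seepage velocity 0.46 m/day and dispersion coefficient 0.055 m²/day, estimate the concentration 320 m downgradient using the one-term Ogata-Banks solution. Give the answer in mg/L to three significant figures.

4.90 mg/L

For a continuous step input, C/C₀ ≈ ½·erfc((x−vt)/(2√(Dt))).
vt = 0.46 × 730 = 335.8 m and 2√(Dt) = 2√(0.055 × 730) = 12.67 m.
Argument (x−vt)/(2√(Dt)) = (320 − 335.8)/12.67 = -1.247; ½·erfc(-1.247) = 0.9611.
C = 5.1 × 0.9611 = 4.90 mg/L.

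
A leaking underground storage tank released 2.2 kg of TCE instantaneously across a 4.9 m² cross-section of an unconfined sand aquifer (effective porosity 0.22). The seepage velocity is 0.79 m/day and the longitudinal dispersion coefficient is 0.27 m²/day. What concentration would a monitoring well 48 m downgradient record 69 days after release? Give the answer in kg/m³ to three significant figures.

0.0755 kg/m³

For an instantaneous plane source, C(x,t) = M/(n_e·A·√(4πDt)) · exp(−(x−vt)²/(4Dt)), with n_e·A the pore (flow) area.
Plume center vt = 0.79 × 69 = 54.51 m, so the well at 48 m is 6.51 m upgradient of the peak.
√(4πDt) = 15.30 m, giving peak height M/(n_e·A·√(4πDt)) = 2.2/(0.22 × 4.9 × 15.30) = 0.1334 kg/m³.
(x−vt)²/(4Dt) = (-6.51)²/(4 × 0.27 × 69) = 0.5687; exp(−0.5687) = 0.5663.
C = 0.1334 × 0.5663 = 0.0755 kg/m³.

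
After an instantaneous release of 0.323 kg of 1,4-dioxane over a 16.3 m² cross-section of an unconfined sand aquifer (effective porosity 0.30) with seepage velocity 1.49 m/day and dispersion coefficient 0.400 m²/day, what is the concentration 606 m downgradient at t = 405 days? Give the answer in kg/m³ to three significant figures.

For an instantaneous plane source, C(x,t) = M/(n_e·A·√(4πDt)) · exp(−(x−vt)²/(4Dt)), with n_e·A the pore (flow) area.
Plume center vt = 1.49 × 405 = 603.45 m, so the well at 606 m is 2.55 m downgradient of the peak.
√(4πDt) = 45.12 m, giving peak height M/(n_e·A·√(4πDt)) = 0.323/(0.30 × 16.3 × 45.12) = 0.001464 kg/m³.
(x−vt)²/(4Dt) = (2.55)²/(4 × 0.400 × 405) = 0.01003; exp(−0.01003) = 0.9900.
C = 0.001464 × 0.9900 = 0.00145 kg/m³.

0.00145 kg/m³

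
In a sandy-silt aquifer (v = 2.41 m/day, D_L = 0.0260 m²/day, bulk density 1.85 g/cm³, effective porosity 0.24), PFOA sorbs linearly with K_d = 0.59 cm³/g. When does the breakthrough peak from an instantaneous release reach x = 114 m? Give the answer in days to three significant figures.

262 days

Retardation factor R = 1 + ρ_b·K_d/n = 1 + 1.85 × 0.59/0.24 = 5.548.
Sorption retards both mechanisms: v_R = v/R = 0.4344 m/day, D_R = D/R = 0.004686 m²/day.
Peak time from v_R²t² + 2D_R t − x² = 0: t = (√(D_R² + v_R²x²) − D_R)/v_R².
√(D_R² + v_R²x²) = √(0.004686² + 0.4344² × 114²) = 49.52; v_R² = 0.1887.
t = (49.52 − 0.004686)/0.1887 = 262 days.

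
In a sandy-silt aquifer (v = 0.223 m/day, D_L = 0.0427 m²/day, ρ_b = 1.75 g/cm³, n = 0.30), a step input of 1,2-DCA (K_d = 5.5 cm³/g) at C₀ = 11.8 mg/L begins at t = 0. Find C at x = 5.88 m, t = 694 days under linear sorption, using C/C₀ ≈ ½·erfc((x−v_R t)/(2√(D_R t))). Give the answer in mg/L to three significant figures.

Retardation factor R = 1 + ρ_b·K_d/n = 1 + 1.75 × 5.5/0.30 = 33.08.
Sorption retards both mechanisms: v_R = v/R = 0.006741 m/day, D_R = D/R = 0.001291 m²/day.
v_R·t = 0.006741 × 694 = 4.678254 m; 2√(D_R t) = 1.893 m; argument = (5.88 − 4.678254)/1.893 = 0.6348.
C = C₀ × ½·erfc(0.6348) = 11.8 × 0.1847 = 2.18 mg/L.

2.18 mg/L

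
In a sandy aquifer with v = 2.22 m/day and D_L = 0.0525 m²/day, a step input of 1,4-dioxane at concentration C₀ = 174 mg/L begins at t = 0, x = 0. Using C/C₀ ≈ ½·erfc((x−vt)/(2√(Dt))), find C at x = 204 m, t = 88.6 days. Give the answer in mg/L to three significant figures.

1.44 mg/L

For a continuous step input, C/C₀ ≈ ½·erfc((x−vt)/(2√(Dt))).
vt = 2.22 × 88.6 = 196.692 m and 2√(Dt) = 2√(0.0525 × 88.6) = 4.313 m.
Argument (x−vt)/(2√(Dt)) = (204 − 196.692)/4.313 = 1.694; ½·erfc(1.694) = 0.008295.
C = 174 × 0.008295 = 1.44 mg/L.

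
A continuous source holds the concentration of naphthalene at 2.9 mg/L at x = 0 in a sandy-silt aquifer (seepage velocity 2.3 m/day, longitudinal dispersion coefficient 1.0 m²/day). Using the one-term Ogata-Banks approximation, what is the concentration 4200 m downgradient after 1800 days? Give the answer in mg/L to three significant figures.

0.460 mg/L

For a continuous step input, C/C₀ ≈ ½·erfc((x−vt)/(2√(Dt))).
vt = 2.3 × 1800 = 4140 m and 2√(Dt) = 2√(1.0 × 1800) = 84.85 m.
Argument (x−vt)/(2√(Dt)) = (4200 − 4140)/84.85 = 0.7071; ½·erfc(0.7071) = 0.1587.
C = 2.9 × 0.1587 = 0.460 mg/L.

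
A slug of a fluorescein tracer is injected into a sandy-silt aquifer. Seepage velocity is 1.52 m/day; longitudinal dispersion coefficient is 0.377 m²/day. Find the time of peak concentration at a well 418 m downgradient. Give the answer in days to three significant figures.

275 days

For the 1D instantaneous-source solution, setting ∂C/∂t = 0 at fixed x gives v²t² + 2Dt − x² = 0, so t = (√(D² + v²x²) − D)/v².
√(D² + v²x²) = √(0.377² + 1.52² × 418²) = 635.4; v² = 2.3104.
t = (635.4 − 0.377)/2.3104 = 275 days (vs. the pure-advection estimate x/v = 275 d).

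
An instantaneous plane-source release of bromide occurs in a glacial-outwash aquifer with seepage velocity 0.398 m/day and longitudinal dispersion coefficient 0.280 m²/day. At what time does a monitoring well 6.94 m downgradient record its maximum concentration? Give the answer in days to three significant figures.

For the 1D instantaneous-source solution, setting ∂C/∂t = 0 at fixed x gives v²t² + 2Dt − x² = 0, so t = (√(D² + v²x²) − D)/v².
√(D² + v²x²) = √(0.280² + 0.398² × 6.94²) = 2.776; v² = 0.158404.
t = (2.776 − 0.280)/0.158404 = 15.8 days (vs. the pure-advection estimate x/v = 17.4 d).

15.8 days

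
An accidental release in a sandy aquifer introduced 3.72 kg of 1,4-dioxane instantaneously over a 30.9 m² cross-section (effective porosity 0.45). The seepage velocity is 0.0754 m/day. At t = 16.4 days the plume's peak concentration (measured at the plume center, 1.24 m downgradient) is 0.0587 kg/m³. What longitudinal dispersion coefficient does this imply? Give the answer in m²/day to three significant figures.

At the plume center C_max = M/(n_e·A·√(4πDt)), so D = M²/(4πt·(n_e·A·C_max)²).
n_e·A·C_max = 0.45 × 30.9 × 0.0587 = 0.8162 kg/m.
D = 3.72²/(4π × 16.4 × 0.8162²) = 0.101 m²/day.

0.101 m²/day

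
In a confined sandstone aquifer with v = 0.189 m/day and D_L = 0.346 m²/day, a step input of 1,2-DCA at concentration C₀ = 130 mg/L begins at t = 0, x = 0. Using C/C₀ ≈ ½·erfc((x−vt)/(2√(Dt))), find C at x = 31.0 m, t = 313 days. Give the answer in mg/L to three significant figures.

For a continuous step input, C/C₀ ≈ ½·erfc((x−vt)/(2√(Dt))).
vt = 0.189 × 313 = 59.157 m and 2√(Dt) = 2√(0.346 × 313) = 20.81 m.
Argument (x−vt)/(2√(Dt)) = (31.0 − 59.157)/20.81 = -1.353; ½·erfc(-1.353) = 0.9722.
C = 130 × 0.9722 = 126 mg/L.

126 mg/L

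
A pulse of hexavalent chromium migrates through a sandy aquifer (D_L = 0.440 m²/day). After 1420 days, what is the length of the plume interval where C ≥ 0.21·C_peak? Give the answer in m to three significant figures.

125 m

The plume is Gaussian with σ = √(2Dt) = √(2 × 0.440 × 1420) = 35.35 m.
C/C_peak = exp(−Δx²/(2σ²)) = 0.21 ⇒ Δx = σ·√(−2 ln 0.21) = 35.35 × 1.767 = 62.46 m.
Width = 2Δx = 125 m.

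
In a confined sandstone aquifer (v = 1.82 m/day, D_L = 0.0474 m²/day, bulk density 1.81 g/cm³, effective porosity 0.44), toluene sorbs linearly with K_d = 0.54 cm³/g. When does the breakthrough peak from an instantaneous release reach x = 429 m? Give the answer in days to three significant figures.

759 days

Retardation factor R = 1 + ρ_b·K_d/n = 1 + 1.81 × 0.54/0.44 = 3.221.
Sorption retards both mechanisms: v_R = v/R = 0.5650 m/day, D_R = D/R = 0.01472 m²/day.
Peak time from v_R²t² + 2D_R t − x² = 0: t = (√(D_R² + v_R²x²) − D_R)/v_R².
√(D_R² + v_R²x²) = √(0.01472² + 0.5650² × 429²) = 242.4; v_R² = 0.3192.
t = (242.4 − 0.01472)/0.3192 = 759 days.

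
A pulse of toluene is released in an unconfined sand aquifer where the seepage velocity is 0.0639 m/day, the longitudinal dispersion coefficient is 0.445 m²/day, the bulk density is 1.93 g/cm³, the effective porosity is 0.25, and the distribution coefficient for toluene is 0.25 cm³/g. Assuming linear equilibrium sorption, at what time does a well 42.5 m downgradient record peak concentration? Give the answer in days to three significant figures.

1660 days

Retardation factor R = 1 + ρ_b·K_d/n = 1 + 1.93 × 0.25/0.25 = 2.930.
Sorption retards both mechanisms: v_R = v/R = 0.02181 m/day, D_R = D/R = 0.1519 m²/day.
Peak time from v_R²t² + 2D_R t − x² = 0: t = (√(D_R² + v_R²x²) − D_R)/v_R².
√(D_R² + v_R²x²) = √(0.1519² + 0.02181² × 42.5²) = 0.9393; v_R² = 0.0004757.
t = (0.9393 − 0.1519)/0.0004757 = 1660 days.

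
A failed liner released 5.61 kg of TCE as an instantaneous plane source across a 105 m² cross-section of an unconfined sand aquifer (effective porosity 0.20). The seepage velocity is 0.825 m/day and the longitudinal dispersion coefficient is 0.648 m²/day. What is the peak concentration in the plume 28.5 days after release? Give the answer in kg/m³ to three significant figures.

The peak of an instantaneous 1D plume sits at x = vt; there the Gaussian factor is 1 and C_max = M/(n_e·A·√(4πDt)), where n_e·A is the pore area the mass is dissolved in.
√(4πDt) = √(4π × 0.648 × 28.5) = 15.23 m, so C_max = 5.61/(0.20 × 105 × 15.23) = 0.0175 kg/m³.

0.0175 kg/m³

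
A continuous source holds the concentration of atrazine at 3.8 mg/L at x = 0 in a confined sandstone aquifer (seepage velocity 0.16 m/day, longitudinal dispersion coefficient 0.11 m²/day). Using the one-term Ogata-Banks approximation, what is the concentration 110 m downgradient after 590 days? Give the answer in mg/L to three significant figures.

For a continuous step input, C/C₀ ≈ ½·erfc((x−vt)/(2√(Dt))).
vt = 0.16 × 590 = 94.4 m and 2√(Dt) = 2√(0.11 × 590) = 16.11 m.
Argument (x−vt)/(2√(Dt)) = (110 − 94.4)/16.11 = 0.9683; ½·erfc(0.9683) = 0.08544.
C = 3.8 × 0.08544 = 0.325 mg/L.

0.325 mg/L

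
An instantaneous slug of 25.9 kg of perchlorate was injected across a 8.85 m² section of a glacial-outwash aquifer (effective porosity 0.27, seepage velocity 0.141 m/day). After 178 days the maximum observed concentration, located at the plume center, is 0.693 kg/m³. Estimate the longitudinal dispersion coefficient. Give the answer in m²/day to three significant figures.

0.109 m²/day

At the plume center C_max = M/(n_e·A·√(4πDt)), so D = M²/(4πt·(n_e·A·C_max)²).
n_e·A·C_max = 0.27 × 8.85 × 0.693 = 1.656 kg/m.
D = 25.9²/(4π × 178 × 1.656²) = 0.109 m²/day.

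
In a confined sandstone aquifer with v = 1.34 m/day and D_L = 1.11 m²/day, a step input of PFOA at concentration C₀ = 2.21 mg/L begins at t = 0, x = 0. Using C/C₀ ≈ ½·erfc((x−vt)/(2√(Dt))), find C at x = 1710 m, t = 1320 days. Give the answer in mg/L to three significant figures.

For a continuous step input, C/C₀ ≈ ½·erfc((x−vt)/(2√(Dt))).
vt = 1.34 × 1320 = 1768.8 m and 2√(Dt) = 2√(1.11 × 1320) = 76.56 m.
Argument (x−vt)/(2√(Dt)) = (1710 − 1768.8)/76.56 = -0.7680; ½·erfc(-0.7680) = 0.8613.
C = 2.21 × 0.8613 = 1.90 mg/L.

1.90 mg/L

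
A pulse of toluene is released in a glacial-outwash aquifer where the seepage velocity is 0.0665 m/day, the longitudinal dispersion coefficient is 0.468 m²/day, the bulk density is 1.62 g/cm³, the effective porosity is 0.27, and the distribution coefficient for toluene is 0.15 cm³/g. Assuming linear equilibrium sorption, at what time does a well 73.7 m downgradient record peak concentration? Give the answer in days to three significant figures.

Retardation factor R = 1 + ρ_b·K_d/n = 1 + 1.62 × 0.15/0.27 = 1.900.
Sorption retards both mechanisms: v_R = v/R = 0.03500 m/day, D_R = D/R = 0.2463 m²/day.
Peak time from v_R²t² + 2D_R t − x² = 0: t = (√(D_R² + v_R²x²) − D_R)/v_R².
√(D_R² + v_R²x²) = √(0.2463² + 0.03500² × 73.7²) = 2.591; v_R² = 0.001225.
t = (2.591 − 0.2463)/0.001225 = 1910 days.

1910 days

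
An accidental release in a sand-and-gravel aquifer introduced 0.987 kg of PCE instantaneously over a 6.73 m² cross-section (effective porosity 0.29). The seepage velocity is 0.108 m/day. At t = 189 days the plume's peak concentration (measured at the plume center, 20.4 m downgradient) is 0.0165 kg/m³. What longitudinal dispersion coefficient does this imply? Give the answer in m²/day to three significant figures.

At the plume center C_max = M/(n_e·A·√(4πDt)), so D = M²/(4πt·(n_e·A·C_max)²).
n_e·A·C_max = 0.29 × 6.73 × 0.0165 = 0.03220 kg/m.
D = 0.987²/(4π × 189 × 0.03220²) = 0.396 m²/day.

0.396 m²/day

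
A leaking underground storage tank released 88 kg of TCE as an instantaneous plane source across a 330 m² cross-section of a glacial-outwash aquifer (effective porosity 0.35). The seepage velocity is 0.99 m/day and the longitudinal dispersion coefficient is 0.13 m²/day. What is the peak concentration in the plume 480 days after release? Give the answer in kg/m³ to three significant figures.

The peak of an instantaneous 1D plume sits at x = vt; there the Gaussian factor is 1 and C_max = M/(n_e·A·√(4πDt)), where n_e·A is the pore area the mass is dissolved in.
√(4πDt) = √(4π × 0.13 × 480) = 28.00 m, so C_max = 88/(0.35 × 330 × 28.00) = 0.0272 kg/m³.

0.0272 kg/m³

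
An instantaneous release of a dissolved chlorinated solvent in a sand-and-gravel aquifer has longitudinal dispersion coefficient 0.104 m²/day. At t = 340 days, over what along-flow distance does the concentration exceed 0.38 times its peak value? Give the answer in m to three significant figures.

The plume is Gaussian with σ = √(2Dt) = √(2 × 0.104 × 340) = 8.410 m.
C/C_peak = exp(−Δx²/(2σ²)) = 0.38 ⇒ Δx = σ·√(−2 ln 0.38) = 8.410 × 1.391 = 11.70 m.
Width = 2Δx = 23.4 m.

23.4 m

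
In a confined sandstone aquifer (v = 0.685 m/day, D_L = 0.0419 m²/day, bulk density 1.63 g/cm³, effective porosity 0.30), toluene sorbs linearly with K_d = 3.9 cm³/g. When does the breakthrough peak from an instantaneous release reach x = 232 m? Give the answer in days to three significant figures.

7510 days

Retardation factor R = 1 + ρ_b·K_d/n = 1 + 1.63 × 3.9/0.30 = 22.19.
Sorption retards both mechanisms: v_R = v/R = 0.03087 m/day, D_R = D/R = 0.001888 m²/day.
Peak time from v_R²t² + 2D_R t − x² = 0: t = (√(D_R² + v_R²x²) − D_R)/v_R².
√(D_R² + v_R²x²) = √(0.001888² + 0.03087² × 232²) = 7.162; v_R² = 0.0009530.
t = (7.162 − 0.001888)/0.0009530 = 7510 days.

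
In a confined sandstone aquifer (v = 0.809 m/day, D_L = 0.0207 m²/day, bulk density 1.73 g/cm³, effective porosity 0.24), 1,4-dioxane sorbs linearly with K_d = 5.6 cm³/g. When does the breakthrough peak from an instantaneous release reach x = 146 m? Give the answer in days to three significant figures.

Retardation factor R = 1 + ρ_b·K_d/n = 1 + 1.73 × 5.6/0.24 = 41.37.
Sorption retards both mechanisms: v_R = v/R = 0.01956 m/day, D_R = D/R = 0.0005004 m²/day.
Peak time from v_R²t² + 2D_R t − x² = 0: t = (√(D_R² + v_R²x²) − D_R)/v_R².
√(D_R² + v_R²x²) = √(0.0005004² + 0.01956² × 146²) = 2.856; v_R² = 0.0003826.
t = (2.856 − 0.0005004)/0.0003826 = 7460 days.

7460 days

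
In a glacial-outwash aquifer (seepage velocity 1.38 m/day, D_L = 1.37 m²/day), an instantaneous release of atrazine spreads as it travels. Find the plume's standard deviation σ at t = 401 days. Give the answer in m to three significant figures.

Dispersive spreading gives a Gaussian with σ² = 2Dt; advection only shifts the center.
σ = √(2 × 1.37 × 401) = 33.1 m.

33.1 m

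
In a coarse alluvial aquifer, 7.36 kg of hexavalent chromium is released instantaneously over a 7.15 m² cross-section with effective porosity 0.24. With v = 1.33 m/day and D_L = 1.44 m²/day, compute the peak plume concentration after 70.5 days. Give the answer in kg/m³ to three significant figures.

The peak of an instantaneous 1D plume sits at x = vt; there the Gaussian factor is 1 and C_max = M/(n_e·A·√(4πDt)), where n_e·A is the pore area the mass is dissolved in.
√(4πDt) = √(4π × 1.44 × 70.5) = 35.72 m, so C_max = 7.36/(0.24 × 7.15 × 35.72) = 0.120 kg/m³.

0.120 kg/m³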